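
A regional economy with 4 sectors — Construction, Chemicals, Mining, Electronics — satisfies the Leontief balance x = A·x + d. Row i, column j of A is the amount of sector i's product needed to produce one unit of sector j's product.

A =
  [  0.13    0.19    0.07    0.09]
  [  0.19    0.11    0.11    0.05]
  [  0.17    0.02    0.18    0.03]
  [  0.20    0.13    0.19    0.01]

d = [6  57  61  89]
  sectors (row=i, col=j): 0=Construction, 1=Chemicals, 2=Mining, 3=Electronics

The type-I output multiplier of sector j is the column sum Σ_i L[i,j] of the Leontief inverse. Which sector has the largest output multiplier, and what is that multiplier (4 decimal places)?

Form M = I − A:
  [  0.87   -0.19   -0.07   -0.09]
  [ -0.19    0.89   -0.11   -0.05]
  [ -0.17   -0.02    0.82   -0.03]
  [ -0.20   -0.13   -0.19    0.99]
Leontief inverse L = M⁻¹:
  [  1.2813    0.2976    0.1810    0.1370]
  [  0.3290    1.2129    0.2134    0.0976]
  [  0.2867    0.1000    1.2736    0.0697]
  [  0.3571    0.2386    0.3090    1.0640]
Total output x = L · d:
  x_0 = 1.2813·6 + 0.2976·57 + 0.1810·61 + 0.1370·89 = 47.8884
  x_1 = 0.3290·6 + 1.2129·57 + 0.2134·61 + 0.0976·89 = 92.8173
  x_2 = 0.2867·6 + 0.1000·57 + 1.2736·61 + 0.0697·89 = 91.3121
  x_3 = 0.3571·6 + 0.2386·57 + 0.3090·61 + 1.0640·89 = 129.2861
Output multipliers (column sums of L):
  Construction: 2.2541
  Chemicals: 1.8491
  Mining: 1.9770
  Electronics: 1.3683

Construction (2.2541)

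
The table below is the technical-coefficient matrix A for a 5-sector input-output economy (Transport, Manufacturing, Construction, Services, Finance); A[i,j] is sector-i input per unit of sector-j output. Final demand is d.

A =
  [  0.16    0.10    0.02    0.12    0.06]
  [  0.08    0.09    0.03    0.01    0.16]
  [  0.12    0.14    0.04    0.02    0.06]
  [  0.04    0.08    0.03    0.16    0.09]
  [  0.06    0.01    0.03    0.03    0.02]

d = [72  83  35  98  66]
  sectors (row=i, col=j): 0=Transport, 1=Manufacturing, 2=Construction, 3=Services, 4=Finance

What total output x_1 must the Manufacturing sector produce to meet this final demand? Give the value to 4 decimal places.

Form M = I − A:
  [  0.84   -0.10   -0.02   -0.12   -0.06]
  [ -0.08    0.91   -0.03   -0.01   -0.16]
  [ -0.12   -0.14    0.96   -0.02   -0.06]
  [ -0.04   -0.08   -0.03    0.84   -0.09]
  [ -0.06   -0.01   -0.03   -0.03    0.98]
Leontief inverse L = M⁻¹:
  [  1.2286    0.1585    0.0400    0.1826    0.1203]
  [  0.1298    1.1258    0.0453    0.0401    0.1982]
  [  0.1796    0.1885    1.0566    0.0570    0.1117]
  [  0.0864    0.1248    0.0479    1.2104    0.1398]
  [  0.0847    0.0308    0.0367    0.0504    1.0375]
Total output x = L · d:
  x_0 = 1.2286·72 + 0.1585·83 + 0.0400·35 + 0.1826·98 + 0.1203·66 = 128.8594
  x_1 = 0.1298·72 + 1.1258·83 + 0.0453·35 + 0.0401·98 + 0.1982·66 = 121.3863
  x_2 = 0.1796·72 + 0.1885·83 + 1.0566·35 + 0.0570·98 + 0.1117·66 = 78.5211
  x_3 = 0.0864·72 + 0.1248·83 + 0.0479·35 + 1.2104·98 + 0.1398·66 = 146.0982
  x_4 = 0.0847·72 + 0.0308·83 + 0.0367·35 + 0.0504·98 + 1.0375·66 = 83.3510

121.3863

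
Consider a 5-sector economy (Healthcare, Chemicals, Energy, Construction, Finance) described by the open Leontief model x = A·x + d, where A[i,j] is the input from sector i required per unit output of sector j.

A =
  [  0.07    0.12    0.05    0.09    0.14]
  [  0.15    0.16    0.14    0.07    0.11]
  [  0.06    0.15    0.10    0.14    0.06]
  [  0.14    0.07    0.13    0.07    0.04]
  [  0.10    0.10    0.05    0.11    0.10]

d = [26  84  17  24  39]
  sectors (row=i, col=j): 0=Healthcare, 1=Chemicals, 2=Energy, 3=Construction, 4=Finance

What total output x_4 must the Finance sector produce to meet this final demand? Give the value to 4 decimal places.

Form M = I − A:
  [  0.93   -0.12   -0.05   -0.09   -0.14]
  [ -0.15    0.84   -0.14   -0.07   -0.11]
  [ -0.06   -0.15    0.90   -0.14   -0.06]
  [ -0.14   -0.07   -0.13    0.93   -0.04]
  [ -0.10   -0.10   -0.05   -0.11    0.90]
Leontief inverse L = M⁻¹:
  [  1.1738    0.2349    0.1404    0.1795    0.2286]
  [  0.2842    1.3217    0.2623    0.1939    0.2319]
  [  0.1749    0.2784    1.2069    0.2376    0.1523]
  [  0.2311    0.1828    0.2155    1.1585    0.1242]
  [  0.2000    0.2108    0.1381    0.1963    1.1859]
Total output x = L · d:
  x_0 = 1.1738·26 + 0.2349·84 + 0.1404·17 + 0.1795·24 + 0.2286·39 = 65.8638
  x_1 = 0.2842·26 + 1.3217·84 + 0.2623·17 + 0.1939·24 + 0.2319·39 = 136.5639
  x_2 = 0.1749·26 + 0.2784·84 + 1.2069·17 + 0.2376·24 + 0.1523·39 = 60.0936
  x_3 = 0.2311·26 + 0.1828·84 + 0.2155·17 + 1.1585·24 + 0.1242·39 = 57.6786
  x_4 = 0.2000·26 + 0.2108·84 + 0.1381·17 + 0.1963·24 + 1.1859·39 = 76.2134

76.2134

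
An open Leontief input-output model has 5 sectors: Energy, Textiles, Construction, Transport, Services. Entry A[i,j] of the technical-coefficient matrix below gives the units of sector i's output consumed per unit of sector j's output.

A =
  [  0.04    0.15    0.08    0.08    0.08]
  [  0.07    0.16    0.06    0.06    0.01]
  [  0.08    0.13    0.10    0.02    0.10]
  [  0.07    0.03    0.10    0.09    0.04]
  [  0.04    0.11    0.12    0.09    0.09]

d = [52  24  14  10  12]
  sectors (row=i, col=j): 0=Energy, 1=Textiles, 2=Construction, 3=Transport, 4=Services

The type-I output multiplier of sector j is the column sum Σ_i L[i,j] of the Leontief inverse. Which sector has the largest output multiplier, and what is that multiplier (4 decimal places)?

Textiles (1.9846)

Form M = I − A:
  [  0.96   -0.15   -0.08   -0.08   -0.08]
  [ -0.07    0.84   -0.06   -0.06   -0.01]
  [ -0.08   -0.13    0.90   -0.02   -0.10]
  [ -0.07   -0.03   -0.10    0.91   -0.04]
  [ -0.04   -0.11   -0.12   -0.09    0.91]
Leontief inverse L = M⁻¹:
  [  1.0848    0.2358    0.1420    0.1258    0.1191]
  [  0.1078    1.2350    0.1079    0.0972    0.0392]
  [  0.1240    0.2234    1.1635    0.0655    0.1441]
  [  0.1045    0.0921    0.1506    1.1250    0.0762]
  [  0.0874    0.1982    0.1876    0.1372    1.1354]
Total output x = L · d:
  x_0 = 1.0848·52 + 0.2358·24 + 0.1420·14 + 0.1258·10 + 0.1191·12 = 66.7454
  x_1 = 0.1078·52 + 1.2350·24 + 0.1079·14 + 0.0972·10 + 0.0392·12 = 38.1970
  x_2 = 0.1240·52 + 0.2234·24 + 1.1635·14 + 0.0655·10 + 0.1441·12 = 30.4846
  x_3 = 0.1045·52 + 0.0921·24 + 0.1506·14 + 1.1250·10 + 0.0762·12 = 21.9160
  x_4 = 0.0874·52 + 0.1982·24 + 0.1876·14 + 0.1372·10 + 1.1354·12 = 26.9254
Output multipliers (column sums of L):
  Energy: 1.5085
  Textiles: 1.9846
  Construction: 1.7517
  Transport: 1.5506
  Services: 1.5140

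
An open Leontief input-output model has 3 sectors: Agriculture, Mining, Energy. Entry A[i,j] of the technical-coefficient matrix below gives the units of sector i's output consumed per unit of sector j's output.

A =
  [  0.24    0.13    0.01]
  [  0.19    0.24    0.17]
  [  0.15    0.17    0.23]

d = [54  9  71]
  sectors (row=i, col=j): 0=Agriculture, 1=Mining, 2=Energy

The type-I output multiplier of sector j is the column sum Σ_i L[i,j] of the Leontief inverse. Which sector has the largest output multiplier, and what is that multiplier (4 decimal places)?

Form M = I − A:
  [  0.76   -0.13   -0.01]
  [ -0.19    0.76   -0.17]
  [ -0.15   -0.17    0.77]
Leontief inverse L = M⁻¹:
  [  1.3943    0.2551    0.0744]
  [  0.4306    1.4629    0.3286]
  [  0.3667    0.3727    1.3857]
Total output x = L · d:
  x_0 = 1.3943·54 + 0.2551·9 + 0.0744·71 = 82.8718
  x_1 = 0.4306·54 + 1.4629·9 + 0.3286·71 = 59.7472
  x_2 = 0.3667·54 + 0.3727·9 + 1.3857·71 = 121.5426
Output multipliers (column sums of L):
  Agriculture: 2.1915
  Mining: 2.0908
  Energy: 1.7888

Agriculture (2.1915)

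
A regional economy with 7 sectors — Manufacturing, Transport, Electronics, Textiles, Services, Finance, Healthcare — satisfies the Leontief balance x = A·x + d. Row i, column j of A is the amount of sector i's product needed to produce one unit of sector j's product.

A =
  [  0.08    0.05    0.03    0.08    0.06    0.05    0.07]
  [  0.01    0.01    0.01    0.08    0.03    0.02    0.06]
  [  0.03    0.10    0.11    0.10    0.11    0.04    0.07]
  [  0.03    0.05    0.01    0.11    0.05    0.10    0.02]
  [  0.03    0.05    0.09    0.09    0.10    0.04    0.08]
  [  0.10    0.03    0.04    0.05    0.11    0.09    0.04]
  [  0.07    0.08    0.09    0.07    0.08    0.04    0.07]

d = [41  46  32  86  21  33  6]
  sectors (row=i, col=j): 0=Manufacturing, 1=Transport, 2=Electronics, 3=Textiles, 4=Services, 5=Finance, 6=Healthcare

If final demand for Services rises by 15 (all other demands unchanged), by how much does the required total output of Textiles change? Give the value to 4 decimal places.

Form M = I − A:
  [  0.92   -0.05   -0.03   -0.08   -0.06   -0.05   -0.07]
  [ -0.01    0.99   -0.01   -0.08   -0.03   -0.02   -0.06]
  [ -0.03   -0.10    0.89   -0.10   -0.11   -0.04   -0.07]
  [ -0.03   -0.05   -0.01    0.89   -0.05   -0.10   -0.02]
  [ -0.03   -0.05   -0.09   -0.09    0.90   -0.04   -0.08]
  [ -0.10   -0.03   -0.04   -0.05   -0.11    0.91   -0.04]
  [ -0.07   -0.08   -0.09   -0.07   -0.08   -0.04    0.93]
Leontief inverse L = M⁻¹:
  [  1.1169    0.0879    0.0672    0.1414    0.1146    0.0917    0.1116]
  [  0.0287    1.0311    0.0299    0.1134    0.0588    0.0441    0.0803]
  [  0.0715    0.1531    1.1655    0.1850    0.1852    0.0926    0.1269]
  [  0.0625    0.0791    0.0376    1.1625    0.0979    0.1412    0.0521]
  [  0.0684    0.0980    0.1403    0.1639    1.1674    0.0871    0.1297]
  [  0.1434    0.0722    0.0847    0.1175    0.1756    1.1366    0.0883]
  [  0.1102    0.1276    0.1390    0.1449    0.1469    0.0867    1.1217]
Total output x = L · d:
  x_0 = 1.1169·41 + 0.0879·46 + 0.0672·32 + 0.1414·86 + 0.1146·21 + 0.0917·33 + 0.1116·6 = 70.2521
  x_1 = 0.0287·41 + 1.0311·46 + 0.0299·32 + 0.1134·86 + 0.0588·21 + 0.0441·33 + 0.0803·6 = 62.4836
  x_2 = 0.0715·41 + 0.1531·46 + 1.1655·32 + 0.1850·86 + 0.1852·21 + 0.0926·33 + 0.1269·6 = 70.8884
  x_3 = 0.0625·41 + 0.0791·46 + 0.0376·32 + 1.1625·86 + 0.0979·21 + 0.1412·33 + 0.0521·6 = 114.4011
  x_4 = 0.0684·41 + 0.0980·46 + 0.1403·32 + 0.1639·86 + 1.1674·21 + 0.0871·33 + 0.1297·6 = 54.0616
  x_5 = 0.1434·41 + 0.0722·46 + 0.0847·32 + 0.1175·86 + 0.1756·21 + 1.1366·33 + 0.0883·6 = 63.7376
  x_6 = 0.1102·41 + 0.1276·46 + 0.1390·32 + 0.1449·86 + 0.1469·21 + 0.0867·33 + 1.1217·6 = 39.9772
Δx_3 = L[3,4] · Δd_4 = 0.0979 · 15 = 1.4679

1.4679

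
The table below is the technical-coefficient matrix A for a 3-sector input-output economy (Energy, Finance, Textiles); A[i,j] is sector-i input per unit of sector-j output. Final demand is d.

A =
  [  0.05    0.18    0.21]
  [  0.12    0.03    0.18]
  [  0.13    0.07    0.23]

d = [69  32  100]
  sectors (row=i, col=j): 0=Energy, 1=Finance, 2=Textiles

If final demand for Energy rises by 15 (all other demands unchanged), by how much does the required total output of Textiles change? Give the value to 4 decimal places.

Form M = I − A:
  [  0.95   -0.18   -0.21]
  [ -0.12    0.97   -0.18]
  [ -0.13   -0.07    0.77]
Leontief inverse L = M⁻¹:
  [  1.1323    0.2364    0.3641]
  [  0.1786    1.0859    0.3025]
  [  0.2074    0.1386    1.3877]
Total output x = L · d:
  x_0 = 1.1323·69 + 0.2364·32 + 0.3641·100 = 122.1014
  x_1 = 0.1786·69 + 1.0859·32 + 0.3025·100 = 77.3245
  x_2 = 0.2074·69 + 0.1386·32 + 1.3877·100 = 157.5142
Δx_2 = L[2,0] · Δd_0 = 0.2074 · 15 = 3.1110

3.1110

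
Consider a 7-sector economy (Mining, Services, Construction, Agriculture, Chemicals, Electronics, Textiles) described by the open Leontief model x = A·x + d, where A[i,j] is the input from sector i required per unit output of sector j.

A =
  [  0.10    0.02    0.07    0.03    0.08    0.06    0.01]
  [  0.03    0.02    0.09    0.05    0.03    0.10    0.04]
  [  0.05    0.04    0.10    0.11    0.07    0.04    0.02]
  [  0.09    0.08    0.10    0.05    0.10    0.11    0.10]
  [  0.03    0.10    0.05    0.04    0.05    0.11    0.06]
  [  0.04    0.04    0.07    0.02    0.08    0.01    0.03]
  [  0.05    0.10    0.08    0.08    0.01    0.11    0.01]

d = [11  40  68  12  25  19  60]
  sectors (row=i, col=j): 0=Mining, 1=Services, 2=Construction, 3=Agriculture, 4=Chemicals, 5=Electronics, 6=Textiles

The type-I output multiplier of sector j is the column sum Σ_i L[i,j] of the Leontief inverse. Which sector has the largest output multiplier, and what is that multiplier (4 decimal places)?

Construction (1.9670)

Form M = I − A:
  [  0.90   -0.02   -0.07   -0.03   -0.08   -0.06   -0.01]
  [ -0.03    0.98   -0.09   -0.05   -0.03   -0.10   -0.04]
  [ -0.05   -0.04    0.90   -0.11   -0.07   -0.04   -0.02]
  [ -0.09   -0.08   -0.10    0.95   -0.10   -0.11   -0.10]
  [ -0.03   -0.10   -0.05   -0.04    0.95   -0.11   -0.06]
  [ -0.04   -0.04   -0.07   -0.02   -0.08    0.99   -0.03]
  [ -0.05   -0.10   -0.08   -0.08   -0.01   -0.11    0.99]
Leontief inverse L = M⁻¹:
  [  1.1362    0.0531    0.1183    0.0624    0.1217    0.1031    0.0328]
  [  0.0635    1.0537    0.1402    0.0849    0.0704    0.1402    0.0631]
  [  0.0941    0.0838    1.1630    0.1537    0.1212    0.0977    0.0537]
  [  0.1473    0.1396    0.1846    1.1085    0.1643    0.1873    0.1385]
  [  0.0672    0.1395    0.1091    0.0790    1.0937    0.1626    0.0877]
  [  0.0663    0.0689    0.1095    0.0492    0.1098    1.0486    0.0491]
  [  0.0913    0.1362    0.1423    0.1200    0.0596    0.1606    1.0400]
Total output x = L · d:
  x_0 = 1.1362·11 + 0.0531·40 + 0.1183·68 + 0.0624·12 + 0.1217·25 + 0.1031·19 + 0.0328·60 = 30.3847
  x_1 = 0.0635·11 + 1.0537·40 + 0.1402·68 + 0.0849·12 + 0.0704·25 + 0.1402·19 + 0.0631·60 = 61.6087
  x_2 = 0.0941·11 + 0.0838·40 + 1.1630·68 + 0.1537·12 + 0.1212·25 + 0.0977·19 + 0.0537·60 = 93.4214
  x_3 = 0.1473·11 + 0.1396·40 + 0.1846·68 + 1.1085·12 + 0.1643·25 + 0.1873·19 + 0.1385·60 = 49.0310
  x_4 = 0.0672·11 + 0.1395·40 + 0.1091·68 + 0.0790·12 + 1.0937·25 + 0.1626·19 + 0.0877·60 = 50.3794
  x_5 = 0.0663·11 + 0.0689·40 + 0.1095·68 + 0.0492·12 + 0.1098·25 + 1.0486·19 + 0.0491·60 = 37.1369
  x_6 = 0.0913·11 + 0.1362·40 + 0.1423·68 + 0.1200·12 + 0.0596·25 + 0.1606·19 + 1.0400·60 = 84.5102
Output multipliers (column sums of L):
  Mining: 1.6658
  Services: 1.6747
  Construction: 1.9670
  Agriculture: 1.6578
  Chemicals: 1.7407
  Electronics: 1.9001
  Textiles: 1.4649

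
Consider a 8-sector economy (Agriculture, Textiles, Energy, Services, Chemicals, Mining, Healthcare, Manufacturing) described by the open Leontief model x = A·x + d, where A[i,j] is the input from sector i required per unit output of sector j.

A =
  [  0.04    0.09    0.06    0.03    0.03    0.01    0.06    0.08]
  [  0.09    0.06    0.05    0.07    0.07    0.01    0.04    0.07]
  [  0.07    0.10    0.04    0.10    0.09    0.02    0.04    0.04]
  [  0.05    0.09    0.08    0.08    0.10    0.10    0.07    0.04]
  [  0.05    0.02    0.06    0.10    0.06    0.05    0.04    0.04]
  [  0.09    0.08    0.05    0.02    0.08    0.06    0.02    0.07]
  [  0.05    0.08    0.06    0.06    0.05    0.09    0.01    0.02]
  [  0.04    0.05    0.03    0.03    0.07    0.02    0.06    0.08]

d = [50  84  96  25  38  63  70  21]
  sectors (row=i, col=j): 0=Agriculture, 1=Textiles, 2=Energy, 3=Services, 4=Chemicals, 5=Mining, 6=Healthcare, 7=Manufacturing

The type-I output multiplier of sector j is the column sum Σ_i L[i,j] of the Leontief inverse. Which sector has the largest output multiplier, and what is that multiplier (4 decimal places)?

Textiles (2.0388)

Form M = I − A:
  [  0.96   -0.09   -0.06   -0.03   -0.03   -0.01   -0.06   -0.08]
  [ -0.09    0.94   -0.05   -0.07   -0.07   -0.01   -0.04   -0.07]
  [ -0.07   -0.10    0.96   -0.10   -0.09   -0.02   -0.04   -0.04]
  [ -0.05   -0.09   -0.08    0.92   -0.10   -0.10   -0.07   -0.04]
  [ -0.05   -0.02   -0.06   -0.10    0.94   -0.05   -0.04   -0.04]
  [ -0.09   -0.08   -0.05   -0.02   -0.08    0.94   -0.02   -0.07]
  [ -0.05   -0.08   -0.06   -0.06   -0.05   -0.09    0.99   -0.02]
  [ -0.04   -0.05   -0.03   -0.03   -0.07   -0.02   -0.06    0.92]
Leontief inverse L = M⁻¹:
  [  1.0836    0.1407    0.0979    0.0761    0.0797    0.0388    0.0920    0.1209]
  [  0.1382    1.1187    0.0962    0.1239    0.1269    0.0454    0.0794    0.1174]
  [  0.1254    0.1641    1.0924    0.1618    0.1545    0.0616    0.0828    0.0911]
  [  0.1202    0.1692    0.1421    1.1530    0.1794    0.1517    0.1179    0.1015]
  [  0.0965    0.0769    0.1043    0.1512    1.1164    0.0885    0.0758    0.0823]
  [  0.1410    0.1376    0.0947    0.0716    0.1364    1.0918    0.0578    0.1202]
  [  0.1001    0.1360    0.1028    0.1092    0.1056    0.1233    1.0442    0.0649]
  [  0.0796    0.0955    0.0664    0.0731    0.1161    0.0496    0.0900    1.1180]
Total output x = L · d:
  x_0 = 1.0836·50 + 0.1407·84 + 0.0979·96 + 0.0761·25 + 0.0797·38 + 0.0388·63 + 0.0920·70 + 0.1209·21 = 91.7648
  x_1 = 0.1382·50 + 1.1187·84 + 0.0962·96 + 0.1239·25 + 0.1269·38 + 0.0454·63 + 0.0794·70 + 0.1174·21 = 128.9230
  x_2 = 0.1254·50 + 0.1641·84 + 1.0924·96 + 0.1618·25 + 0.1545·38 + 0.0616·63 + 0.0828·70 + 0.0911·21 = 146.4406
  x_3 = 0.1202·50 + 0.1692·84 + 0.1421·96 + 1.1530·25 + 0.1794·38 + 0.1517·63 + 0.1179·70 + 0.1015·21 = 89.4461
  x_4 = 0.0965·50 + 0.0769·84 + 0.1043·96 + 0.1512·25 + 1.1164·38 + 0.0885·63 + 0.0758·70 + 0.0823·21 = 80.1176
  x_5 = 0.1410·50 + 0.1376·84 + 0.0947·96 + 0.0716·25 + 0.1364·38 + 1.0918·63 + 0.0578·70 + 0.1202·21 = 110.0263
  x_6 = 0.1001·50 + 0.1360·84 + 0.1028·96 + 0.1092·25 + 0.1056·38 + 0.1233·63 + 1.0442·70 + 0.0649·21 = 115.2666
  x_7 = 0.0796·50 + 0.0955·84 + 0.0664·96 + 0.0731·25 + 0.1161·38 + 0.0496·63 + 0.0900·70 + 1.1180·21 = 57.5197
Output multipliers (column sums of L):
  Agriculture: 1.8846
  Textiles: 2.0388
  Energy: 1.7968
  Services: 1.9199
  Chemicals: 2.0151
  Mining: 1.6509
  Healthcare: 1.6399
  Manufacturing: 1.8164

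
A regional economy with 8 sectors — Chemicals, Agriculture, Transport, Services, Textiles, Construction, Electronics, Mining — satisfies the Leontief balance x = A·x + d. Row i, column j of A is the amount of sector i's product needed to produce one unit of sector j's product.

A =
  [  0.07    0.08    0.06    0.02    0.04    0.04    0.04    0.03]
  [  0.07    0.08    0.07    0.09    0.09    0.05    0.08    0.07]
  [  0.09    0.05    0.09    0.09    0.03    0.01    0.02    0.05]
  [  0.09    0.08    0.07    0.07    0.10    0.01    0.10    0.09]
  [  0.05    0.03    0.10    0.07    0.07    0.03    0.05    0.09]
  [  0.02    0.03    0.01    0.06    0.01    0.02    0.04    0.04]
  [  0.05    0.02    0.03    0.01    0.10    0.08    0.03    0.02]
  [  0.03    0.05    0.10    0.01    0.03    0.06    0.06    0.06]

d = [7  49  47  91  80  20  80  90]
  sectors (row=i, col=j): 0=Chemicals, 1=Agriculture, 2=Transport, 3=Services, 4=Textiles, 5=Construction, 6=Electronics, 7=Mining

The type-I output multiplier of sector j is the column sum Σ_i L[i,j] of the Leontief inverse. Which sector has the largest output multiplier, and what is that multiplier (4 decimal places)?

Form M = I − A:
  [  0.93   -0.08   -0.06   -0.02   -0.04   -0.04   -0.04   -0.03]
  [ -0.07    0.92   -0.07   -0.09   -0.09   -0.05   -0.08   -0.07]
  [ -0.09   -0.05    0.91   -0.09   -0.03   -0.01   -0.02   -0.05]
  [ -0.09   -0.08   -0.07    0.93   -0.10   -0.01   -0.10   -0.09]
  [ -0.05   -0.03   -0.10   -0.07    0.93   -0.03   -0.05   -0.09]
  [ -0.02   -0.03   -0.01   -0.06   -0.01    0.98   -0.04   -0.04]
  [ -0.05   -0.02   -0.03   -0.01   -0.10   -0.08    0.97   -0.02]
  [ -0.03   -0.05   -0.10   -0.01   -0.03   -0.06   -0.06    0.94]
Leontief inverse L = M⁻¹:
  [  1.1118    0.1175    0.1061    0.0573    0.0797    0.0657    0.0746    0.0674]
  [  0.1360    1.1378    0.1452    0.1476    0.1566    0.0907    0.1377    0.1327]
  [  0.1426    0.0967    1.1475    0.1334    0.0771    0.0372    0.0627    0.0959]
  [  0.1574    0.1387    0.1488    1.1260    0.1685    0.0539    0.1574    0.1528]
  [  0.1041    0.0763    0.1641    0.1163    1.1204    0.0617    0.0950    0.1408]
  [  0.0453    0.0529    0.0379    0.0808    0.0371    1.0364    0.0640    0.0641]
  [  0.0821    0.0479    0.0686    0.0414    0.1314    0.1006    1.0582    0.0532]
  [  0.0710    0.0849    0.1468    0.0474    0.0674    0.0860    0.0927    1.0968]
Total output x = L · d:
  x_0 = 1.1118·7 + 0.1175·49 + 0.1061·47 + 0.0573·91 + 0.0797·80 + 0.0657·20 + 0.0746·80 + 0.0674·90 = 43.4585
  x_1 = 0.1360·7 + 1.1378·49 + 0.1452·47 + 0.1476·91 + 0.1566·80 + 0.0907·20 + 0.1377·80 + 0.1327·90 = 114.2605
  x_2 = 0.1426·7 + 0.0967·49 + 1.1475·47 + 0.1334·91 + 0.0771·80 + 0.0372·20 + 0.0627·80 + 0.0959·90 = 92.3556
  x_3 = 0.1574·7 + 0.1387·49 + 0.1488·47 + 1.1260·91 + 0.1685·80 + 0.0539·20 + 0.1574·80 + 0.1528·90 = 158.2579
  x_4 = 0.1041·7 + 0.0763·49 + 0.1641·47 + 0.1163·91 + 1.1204·80 + 0.0617·20 + 0.0950·80 + 0.1408·90 = 133.8993
  x_5 = 0.0453·7 + 0.0529·49 + 0.0379·47 + 0.0808·91 + 0.0371·80 + 1.0364·20 + 0.0640·80 + 0.0641·90 = 46.6267
  x_6 = 0.0821·7 + 0.0479·49 + 0.0686·47 + 0.0414·91 + 0.1314·80 + 0.1006·20 + 1.0582·80 + 0.0532·90 = 111.8697
  x_7 = 0.0710·7 + 0.0849·49 + 0.1468·47 + 0.0474·91 + 0.0674·80 + 0.0860·20 + 0.0927·80 + 1.0968·90 = 129.1082
Output multipliers (column sums of L):
  Chemicals: 1.8503
  Agriculture: 1.7526
  Transport: 1.9648
  Services: 1.7501
  Textiles: 1.8380
  Construction: 1.5322
  Electronics: 1.7422
  Mining: 1.8037

Transport (1.9648)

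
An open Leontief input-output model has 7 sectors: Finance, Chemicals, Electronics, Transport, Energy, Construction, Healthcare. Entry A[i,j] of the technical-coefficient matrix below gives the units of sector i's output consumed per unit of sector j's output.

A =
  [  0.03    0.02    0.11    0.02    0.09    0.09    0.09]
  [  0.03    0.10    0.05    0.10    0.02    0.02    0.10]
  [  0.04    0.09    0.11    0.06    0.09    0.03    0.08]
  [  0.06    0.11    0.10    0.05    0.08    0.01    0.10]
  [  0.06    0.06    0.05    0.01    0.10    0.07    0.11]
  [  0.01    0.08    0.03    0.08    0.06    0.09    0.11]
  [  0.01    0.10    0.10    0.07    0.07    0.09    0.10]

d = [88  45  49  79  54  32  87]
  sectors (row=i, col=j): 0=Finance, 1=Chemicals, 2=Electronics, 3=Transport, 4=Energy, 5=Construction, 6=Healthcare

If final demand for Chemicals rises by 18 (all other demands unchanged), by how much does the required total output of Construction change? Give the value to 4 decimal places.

2.8539

Form M = I − A:
  [  0.97   -0.02   -0.11   -0.02   -0.09   -0.09   -0.09]
  [ -0.03    0.90   -0.05   -0.10   -0.02   -0.02   -0.10]
  [ -0.04   -0.09    0.89   -0.06   -0.09   -0.03   -0.08]
  [ -0.06   -0.11   -0.10    0.95   -0.08   -0.01   -0.10]
  [ -0.06   -0.06   -0.05   -0.01    0.90   -0.07   -0.11]
  [ -0.01   -0.08   -0.03   -0.08   -0.06    0.91   -0.11]
  [ -0.01   -0.10   -0.10   -0.07   -0.07   -0.09    0.90]
Leontief inverse L = M⁻¹:
  [  1.0583    0.0923    0.1771    0.0698    0.1550    0.1426    0.1760]
  [  0.0575    1.1729    0.1164    0.1512    0.0749    0.0605    0.1798]
  [  0.0739    0.1716    1.1866    0.1159    0.1591    0.0809    0.1741]
  [  0.0938    0.1926    0.1793    1.1075    0.1494    0.0624    0.1957]
  [  0.0879    0.1318    0.1169    0.0605    1.1637    0.1252    0.1981]
  [  0.0385    0.1585    0.0965    0.1355    0.1205    1.1398    0.1991]
  [  0.0443    0.1915    0.1794    0.1348    0.1419    0.1459    1.2029]
Total output x = L · d:
  x_0 = 1.0583·88 + 0.0923·45 + 0.1771·49 + 0.0698·79 + 0.1550·54 + 0.1426·32 + 0.1760·87 = 139.7161
  x_1 = 0.0575·88 + 1.1729·45 + 0.1164·49 + 0.1512·79 + 0.0749·54 + 0.0605·32 + 0.1798·87 = 97.1090
  x_2 = 0.0739·88 + 0.1716·45 + 1.1866·49 + 0.1159·79 + 0.1591·54 + 0.0809·32 + 0.1741·87 = 107.8566
  x_3 = 0.0938·88 + 0.1926·45 + 0.1793·49 + 1.1075·79 + 0.1494·54 + 0.0624·32 + 0.1957·87 = 140.2828
  x_4 = 0.0879·88 + 0.1318·45 + 0.1169·49 + 0.0605·79 + 1.1637·54 + 0.1252·32 + 0.1981·87 = 108.2539
  x_5 = 0.0385·88 + 0.1585·45 + 0.0965·49 + 0.1355·79 + 0.1205·54 + 1.1398·32 + 0.1991·87 = 86.2681
  x_6 = 0.0443·88 + 0.1915·45 + 0.1794·49 + 0.1348·79 + 0.1419·54 + 0.1459·32 + 1.2029·87 = 148.9505
Δx_5 = L[5,1] · Δd_1 = 0.1585 · 18 = 2.8539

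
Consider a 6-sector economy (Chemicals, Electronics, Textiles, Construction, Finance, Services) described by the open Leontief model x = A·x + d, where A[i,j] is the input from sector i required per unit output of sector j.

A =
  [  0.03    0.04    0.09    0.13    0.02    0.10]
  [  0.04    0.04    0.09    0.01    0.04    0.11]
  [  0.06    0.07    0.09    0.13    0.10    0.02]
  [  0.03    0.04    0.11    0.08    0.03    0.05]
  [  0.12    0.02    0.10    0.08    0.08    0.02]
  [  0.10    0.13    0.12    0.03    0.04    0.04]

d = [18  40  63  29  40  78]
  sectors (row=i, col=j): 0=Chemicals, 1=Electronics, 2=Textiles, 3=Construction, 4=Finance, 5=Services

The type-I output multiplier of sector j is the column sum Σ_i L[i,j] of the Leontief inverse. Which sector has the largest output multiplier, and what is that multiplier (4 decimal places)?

Textiles (2.0076)

Form M = I − A:
  [  0.97   -0.04   -0.09   -0.13   -0.02   -0.10]
  [ -0.04    0.96   -0.09   -0.01   -0.04   -0.11]
  [ -0.06   -0.07    0.91   -0.13   -0.10   -0.02]
  [ -0.03   -0.04   -0.11    0.92   -0.03   -0.05]
  [ -0.12   -0.02   -0.10   -0.08    0.92   -0.02]
  [ -0.10   -0.13   -0.12   -0.03   -0.04    0.96]
Leontief inverse L = M⁻¹:
  [  1.0709    0.0835    0.1604    0.1842    0.0562    0.1352]
  [  0.0786    1.0783    0.1473    0.0545    0.0724    0.1392]
  [  0.1068    0.1090    1.1677    0.1957    0.1430    0.0611]
  [  0.0642    0.0739    0.1674    1.1285    0.0630    0.0787]
  [  0.1617    0.0564    0.1698    0.1466    1.1187    0.0578]
  [  0.1443    0.1730    0.1949    0.0924    0.0821    1.0871]
Total output x = L · d:
  x_0 = 1.0709·18 + 0.0835·40 + 0.1604·63 + 0.1842·29 + 0.0562·40 + 0.1352·78 = 50.8619
  x_1 = 0.0786·18 + 1.0783·40 + 0.1473·63 + 0.0545·29 + 0.0724·40 + 0.1392·78 = 69.1580
  x_2 = 0.1068·18 + 0.1090·40 + 1.1677·63 + 0.1957·29 + 0.1430·40 + 0.0611·78 = 96.0077
  x_3 = 0.0642·18 + 0.0739·40 + 0.1674·63 + 1.1285·29 + 0.0630·40 + 0.0787·78 = 56.0456
  x_4 = 0.1617·18 + 0.0564·40 + 0.1698·63 + 0.1466·29 + 1.1187·40 + 0.0578·78 = 69.3719
  x_5 = 0.1443·18 + 0.1730·40 + 0.1949·63 + 0.0924·29 + 0.0821·40 + 1.0871·78 = 112.5561
Output multipliers (column sums of L):
  Chemicals: 1.6264
  Electronics: 1.5740
  Textiles: 2.0076
  Construction: 1.8019
  Finance: 1.5355
  Services: 1.5591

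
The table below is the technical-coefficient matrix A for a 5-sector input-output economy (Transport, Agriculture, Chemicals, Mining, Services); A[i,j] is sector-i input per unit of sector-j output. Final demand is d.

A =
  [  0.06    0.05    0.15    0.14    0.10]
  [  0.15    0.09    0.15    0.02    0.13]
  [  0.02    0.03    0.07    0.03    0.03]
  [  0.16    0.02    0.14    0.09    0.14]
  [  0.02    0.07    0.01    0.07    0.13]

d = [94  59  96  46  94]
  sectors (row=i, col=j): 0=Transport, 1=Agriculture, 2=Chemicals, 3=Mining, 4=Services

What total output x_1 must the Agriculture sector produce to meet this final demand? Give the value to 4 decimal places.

132.2116

Form M = I − A:
  [  0.94   -0.05   -0.15   -0.14   -0.10]
  [ -0.15    0.91   -0.15   -0.02   -0.13]
  [ -0.02   -0.03    0.93   -0.03   -0.03]
  [ -0.16   -0.02   -0.14    0.91   -0.14]
  [ -0.02   -0.07   -0.01   -0.07    0.87]
Leontief inverse L = M⁻¹:
  [  1.1197    0.0872    0.2260    0.1956    0.1810]
  [  0.2044    1.1360    0.2306    0.0805    0.2141]
  [  0.0396    0.0437    1.0965    0.0476    0.0565]
  [  0.2167    0.0622    0.2218    1.1585    0.2283]
  [  0.0601    0.0989    0.0542    0.1047    1.1898]
Total output x = L · d:
  x_0 = 1.1197·94 + 0.0872·59 + 0.2260·96 + 0.1956·46 + 0.1810·94 = 158.1038
  x_1 = 0.2044·94 + 1.1360·59 + 0.2306·96 + 0.0805·46 + 0.2141·94 = 132.2116
  x_2 = 0.0396·94 + 0.0437·59 + 1.0965·96 + 0.0476·46 + 0.0565·94 = 119.0661
  x_3 = 0.2167·94 + 0.0622·59 + 0.2218·96 + 1.1585·46 + 0.2283·94 = 120.0868
  x_4 = 0.0601·94 + 0.0989·59 + 0.0542·96 + 0.1047·46 + 1.1898·94 = 133.3490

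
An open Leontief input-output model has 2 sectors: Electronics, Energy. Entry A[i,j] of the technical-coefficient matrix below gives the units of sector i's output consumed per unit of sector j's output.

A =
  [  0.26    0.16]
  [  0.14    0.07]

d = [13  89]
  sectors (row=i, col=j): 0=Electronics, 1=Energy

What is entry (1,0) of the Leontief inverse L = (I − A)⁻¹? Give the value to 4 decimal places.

L[1,0] = 0.2103

Form M = I − A:
  [  0.74   -0.16]
  [ -0.14    0.93]
Leontief inverse L = M⁻¹:
  [  1.3968    0.2403]
  [  0.2103    1.1114]
Total output x = L · d:
  x_0 = 1.3968·13 + 0.2403·89 = 39.5464
  x_1 = 0.2103·13 + 1.1114·89 = 101.6521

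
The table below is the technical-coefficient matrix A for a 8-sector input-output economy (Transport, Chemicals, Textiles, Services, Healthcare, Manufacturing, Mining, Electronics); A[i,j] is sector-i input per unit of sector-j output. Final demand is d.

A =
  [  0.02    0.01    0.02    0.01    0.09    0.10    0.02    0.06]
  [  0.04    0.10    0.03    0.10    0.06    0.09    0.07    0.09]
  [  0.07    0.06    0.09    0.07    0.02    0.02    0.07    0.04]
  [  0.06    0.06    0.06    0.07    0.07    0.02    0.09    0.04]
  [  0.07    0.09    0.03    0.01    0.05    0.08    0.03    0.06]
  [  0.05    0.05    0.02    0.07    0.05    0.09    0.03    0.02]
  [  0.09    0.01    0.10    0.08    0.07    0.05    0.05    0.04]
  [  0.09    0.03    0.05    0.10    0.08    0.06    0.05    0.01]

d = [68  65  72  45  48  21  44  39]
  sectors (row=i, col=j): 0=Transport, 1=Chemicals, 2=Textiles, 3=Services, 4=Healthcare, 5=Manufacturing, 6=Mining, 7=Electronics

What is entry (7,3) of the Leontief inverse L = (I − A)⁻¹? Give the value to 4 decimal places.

Form M = I − A:
  [  0.98   -0.01   -0.02   -0.01   -0.09   -0.10   -0.02   -0.06]
  [ -0.04    0.90   -0.03   -0.10   -0.06   -0.09   -0.07   -0.09]
  [ -0.07   -0.06    0.91   -0.07   -0.02   -0.02   -0.07   -0.04]
  [ -0.06   -0.06   -0.06    0.93   -0.07   -0.02   -0.09   -0.04]
  [ -0.07   -0.09   -0.03   -0.01    0.95   -0.08   -0.03   -0.06]
  [ -0.05   -0.05   -0.02   -0.07   -0.05    0.91   -0.03   -0.02]
  [ -0.09   -0.01   -0.10   -0.08   -0.07   -0.05    0.95   -0.04]
  [ -0.09   -0.03   -0.05   -0.10   -0.08   -0.06   -0.05    0.99]
Leontief inverse L = M⁻¹:
  [  1.0559    0.0412    0.0443    0.0440    0.1246    0.1410    0.0455    0.0835]
  [  0.1047    1.1564    0.0807    0.1704    0.1264    0.1585    0.1257    0.1376]
  [  0.1182    0.0994    1.1332    0.1211    0.0686    0.0677    0.1131    0.0770]
  [  0.1126    0.1036    0.1047    1.1225    0.1226    0.0730    0.1345    0.0802]
  [  0.1133    0.1303    0.0622    0.0578    1.0971    0.1344    0.0660    0.0954]
  [  0.0890    0.0864    0.0500    0.1115    0.0919    1.1357    0.0639    0.0509]
  [  0.1419    0.0525    0.1441    0.1295    0.1219    0.1028    1.0936    0.0781]
  [  0.1382    0.0727    0.0896    0.1466    0.1314    0.1133    0.0917    1.0486]
Total output x = L · d:
  x_0 = 1.0559·68 + 0.0412·65 + 0.0443·72 + 0.0440·45 + 0.1246·48 + 0.1410·21 + 0.0455·44 + 0.0835·39 = 93.8446
  x_1 = 0.1047·68 + 1.1564·65 + 0.0807·72 + 0.1704·45 + 0.1264·48 + 0.1585·21 + 0.1257·44 + 0.1376·39 = 116.0621
  x_2 = 0.1182·68 + 0.0994·65 + 1.1332·72 + 0.1211·45 + 0.0686·48 + 0.0677·21 + 0.1131·44 + 0.0770·39 = 114.2337
  x_3 = 0.1126·68 + 0.1036·65 + 0.1047·72 + 1.1225·45 + 0.1226·48 + 0.0730·21 + 0.1345·44 + 0.0802·39 = 88.9054
  x_4 = 0.1133·68 + 0.1303·65 + 0.0622·72 + 0.0578·45 + 1.0971·48 + 0.1344·21 + 0.0660·44 + 0.0954·39 = 85.3670
  x_5 = 0.0890·68 + 0.0864·65 + 0.0500·72 + 0.1115·45 + 0.0919·48 + 1.1357·21 + 0.0639·44 + 0.0509·39 = 53.3414
  x_6 = 0.1419·68 + 0.0525·65 + 0.1441·72 + 0.1295·45 + 0.1219·48 + 0.1028·21 + 1.0936·44 + 0.0781·39 = 88.4387
  x_7 = 0.1382·68 + 0.0727·65 + 0.0896·72 + 0.1466·45 + 0.1314·48 + 0.1133·21 + 0.0917·44 + 1.0486·39 = 80.7898

L[7,3] = 0.1466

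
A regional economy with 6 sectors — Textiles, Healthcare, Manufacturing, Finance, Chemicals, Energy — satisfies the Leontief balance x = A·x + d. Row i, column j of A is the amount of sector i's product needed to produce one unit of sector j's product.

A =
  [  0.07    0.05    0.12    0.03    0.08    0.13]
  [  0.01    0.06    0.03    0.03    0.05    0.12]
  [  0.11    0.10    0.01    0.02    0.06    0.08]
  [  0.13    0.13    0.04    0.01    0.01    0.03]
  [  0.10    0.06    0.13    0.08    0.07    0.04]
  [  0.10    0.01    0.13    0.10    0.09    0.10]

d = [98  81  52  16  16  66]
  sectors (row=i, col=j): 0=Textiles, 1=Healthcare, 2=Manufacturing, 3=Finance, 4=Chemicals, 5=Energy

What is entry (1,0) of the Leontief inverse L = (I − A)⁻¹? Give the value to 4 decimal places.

Form M = I − A:
  [  0.93   -0.05   -0.12   -0.03   -0.08   -0.13]
  [ -0.01    0.94   -0.03   -0.03   -0.05   -0.12]
  [ -0.11   -0.10    0.99   -0.02   -0.06   -0.08]
  [ -0.13   -0.13   -0.04    0.99   -0.01   -0.03]
  [ -0.10   -0.06   -0.13   -0.08    0.93   -0.04]
  [ -0.10   -0.01   -0.13   -0.10   -0.09    0.90]
Leontief inverse L = M⁻¹:
  [  1.1458    0.1022    0.1898    0.0734    0.1369    0.2045]
  [  0.0560    1.0903    0.0752    0.0599    0.0850    0.1659]
  [  0.1620    0.1379    1.0686    0.0536    0.1047    0.1432]
  [  0.1718    0.1656    0.0861    1.0353    0.0492    0.0912]
  [  0.1723    0.1180    0.1909    0.1145    1.1207    0.1112]
  [  0.1877    0.0736    0.2049    0.1430    0.1488    1.1776]
Total output x = L · d:
  x_0 = 1.1458·98 + 0.1022·81 + 0.1898·52 + 0.0734·16 + 0.1369·16 + 0.2045·66 = 147.2954
  x_1 = 0.0560·98 + 1.0903·81 + 0.0752·52 + 0.0599·16 + 0.0850·16 + 0.1659·66 = 110.9744
  x_2 = 0.1620·98 + 0.1379·81 + 1.0686·52 + 0.0536·16 + 0.1047·16 + 0.1432·66 = 94.6085
  x_3 = 0.1718·98 + 0.1656·81 + 0.0861·52 + 1.0353·16 + 0.0492·16 + 0.0912·66 = 58.0971
  x_4 = 0.1723·98 + 0.1180·81 + 0.1909·52 + 0.1145·16 + 1.1207·16 + 0.1112·66 = 63.4741
  x_5 = 0.1877·98 + 0.0736·81 + 0.2049·52 + 0.1430·16 + 0.1488·16 + 1.1776·66 = 117.4008

L[1,0] = 0.0560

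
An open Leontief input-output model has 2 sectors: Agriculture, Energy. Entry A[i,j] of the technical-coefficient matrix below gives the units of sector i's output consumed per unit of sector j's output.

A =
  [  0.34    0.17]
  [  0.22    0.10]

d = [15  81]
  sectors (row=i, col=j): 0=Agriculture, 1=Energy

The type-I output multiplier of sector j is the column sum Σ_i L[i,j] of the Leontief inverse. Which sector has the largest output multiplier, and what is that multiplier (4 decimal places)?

Agriculture (2.0122)

Form M = I − A:
  [  0.66   -0.17]
  [ -0.22    0.90]
Leontief inverse L = M⁻¹:
  [  1.6170    0.3054]
  [  0.3953    1.1858]
Total output x = L · d:
  x_0 = 1.6170·15 + 0.3054·81 = 48.9939
  x_1 = 0.3953·15 + 1.1858·81 = 101.9763
Output multipliers (column sums of L):
  Agriculture: 2.0122
  Energy: 1.4912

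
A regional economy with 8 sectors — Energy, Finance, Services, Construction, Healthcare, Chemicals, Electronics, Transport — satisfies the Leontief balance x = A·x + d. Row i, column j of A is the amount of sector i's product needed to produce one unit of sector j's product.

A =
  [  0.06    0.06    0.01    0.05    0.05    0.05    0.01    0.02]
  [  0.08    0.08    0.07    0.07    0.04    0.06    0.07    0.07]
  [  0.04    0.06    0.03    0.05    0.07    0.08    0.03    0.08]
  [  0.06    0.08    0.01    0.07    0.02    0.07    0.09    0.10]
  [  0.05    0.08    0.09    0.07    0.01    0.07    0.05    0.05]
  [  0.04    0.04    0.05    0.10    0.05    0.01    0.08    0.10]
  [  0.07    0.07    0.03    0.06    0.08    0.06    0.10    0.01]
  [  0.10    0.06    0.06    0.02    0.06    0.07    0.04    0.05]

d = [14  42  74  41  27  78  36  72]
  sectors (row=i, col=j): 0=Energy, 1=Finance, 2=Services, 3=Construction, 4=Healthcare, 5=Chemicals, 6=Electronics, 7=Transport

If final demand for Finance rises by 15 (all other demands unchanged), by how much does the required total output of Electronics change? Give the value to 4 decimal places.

1.9514

Form M = I − A:
  [  0.94   -0.06   -0.01   -0.05   -0.05   -0.05   -0.01   -0.02]
  [ -0.08    0.92   -0.07   -0.07   -0.04   -0.06   -0.07   -0.07]
  [ -0.04   -0.06    0.97   -0.05   -0.07   -0.08   -0.03   -0.08]
  [ -0.06   -0.08   -0.01    0.93   -0.02   -0.07   -0.09   -0.10]
  [ -0.05   -0.08   -0.09   -0.07    0.99   -0.07   -0.05   -0.05]
  [ -0.04   -0.04   -0.05   -0.10   -0.05    0.99   -0.08   -0.10]
  [ -0.07   -0.07   -0.03   -0.06   -0.08   -0.06    0.90   -0.01]
  [ -0.10   -0.06   -0.06   -0.02   -0.06   -0.07   -0.04    0.95]
Leontief inverse L = M⁻¹:
  [  1.0958    0.0983    0.0352    0.0867    0.0746    0.0821    0.0436    0.0554]
  [  0.1436    1.1460    0.1118    0.1304    0.0883    0.1181    0.1286    0.1290]
  [  0.0924    0.1138    1.0681    0.1005    0.1075    0.1266    0.0786    0.1307]
  [  0.1221    0.1415    0.0496    1.1261    0.0656    0.1228    0.1480    0.1537]
  [  0.1049    0.1373    0.1259    0.1238    1.0531    0.1206    0.1023    0.1052]
  [  0.0978    0.0993    0.0865    0.1505    0.0917    1.0639    0.1331    0.1507]
  [  0.1252    0.1301    0.0684    0.1171    0.1215    0.1109    1.1559    0.0605]
  [  0.1519    0.1144    0.0965    0.0713    0.1000    0.1174    0.0857    1.0984]
Total output x = L · d:
  x_0 = 1.0958·14 + 0.0983·42 + 0.0352·74 + 0.0867·41 + 0.0746·27 + 0.0821·78 + 0.0436·36 + 0.0554·72 = 39.6046
  x_1 = 0.1436·14 + 1.1460·42 + 0.1118·74 + 0.1304·41 + 0.0883·27 + 0.1181·78 + 0.1286·36 + 0.1290·72 = 89.2766
  x_2 = 0.0924·14 + 0.1138·42 + 1.0681·74 + 0.1005·41 + 0.1075·27 + 0.1266·78 + 0.0786·36 + 0.1307·72 = 114.2492
  x_3 = 0.1221·14 + 0.1415·42 + 0.0496·74 + 1.1261·41 + 0.0656·27 + 0.1228·78 + 0.1480·36 + 0.1537·72 = 85.2374
  x_4 = 0.1049·14 + 0.1373·42 + 0.1259·74 + 0.1238·41 + 1.0531·27 + 0.1206·78 + 0.1023·36 + 0.1052·72 = 70.7240
  x_5 = 0.0978·14 + 0.0993·42 + 0.0865·74 + 0.1505·41 + 0.0917·27 + 1.0639·78 + 0.1331·36 + 0.1507·72 = 119.2201
  x_6 = 0.1252·14 + 0.1301·42 + 0.0684·74 + 0.1171·41 + 0.1215·27 + 0.1109·78 + 1.1559·36 + 0.0605·72 = 74.9830
  x_7 = 0.1519·14 + 0.1144·42 + 0.0965·74 + 0.0713·41 + 0.1000·27 + 0.1174·78 + 0.0857·36 + 1.0984·72 = 111.0157
Δx_6 = L[6,1] · Δd_1 = 0.1301 · 15 = 1.9514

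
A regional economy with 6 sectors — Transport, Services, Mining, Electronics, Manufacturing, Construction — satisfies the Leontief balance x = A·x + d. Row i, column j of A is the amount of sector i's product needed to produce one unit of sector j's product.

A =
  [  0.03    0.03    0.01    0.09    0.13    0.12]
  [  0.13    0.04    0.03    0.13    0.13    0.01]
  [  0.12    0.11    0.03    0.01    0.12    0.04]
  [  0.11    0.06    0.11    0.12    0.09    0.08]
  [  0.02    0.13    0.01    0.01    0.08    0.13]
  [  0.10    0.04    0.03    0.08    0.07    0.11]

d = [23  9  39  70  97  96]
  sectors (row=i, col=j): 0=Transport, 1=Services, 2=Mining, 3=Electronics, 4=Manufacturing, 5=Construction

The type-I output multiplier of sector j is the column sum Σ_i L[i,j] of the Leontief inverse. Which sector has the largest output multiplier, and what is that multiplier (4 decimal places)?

Form M = I − A:
  [  0.97   -0.03   -0.01   -0.09   -0.13   -0.12]
  [ -0.13    0.96   -0.03   -0.13   -0.13   -0.01]
  [ -0.12   -0.11    0.97   -0.01   -0.12   -0.04]
  [ -0.11   -0.06   -0.11    0.88   -0.09   -0.08]
  [ -0.02   -0.13   -0.01   -0.01    0.92   -0.13]
  [ -0.10   -0.04   -0.03   -0.08   -0.07    0.89]
Leontief inverse L = M⁻¹:
  [  1.0867    0.0821    0.0380    0.1433    0.1987    0.1910]
  [  0.1909    1.1000    0.0629    0.1934    0.2164    0.0899]
  [  0.1742    0.1614    1.0505    0.0656    0.1990    0.1075]
  [  0.1931    0.1313    0.1488    1.1949    0.1951    0.1701]
  [  0.0772    0.1730    0.0310    0.0638    1.1468    0.1870]
  [  0.1600    0.0895    0.0583    0.1394    0.1465    1.1827]
Total output x = L · d:
  x_0 = 1.0867·23 + 0.0821·9 + 0.0380·39 + 0.1433·70 + 0.1987·97 + 0.1910·96 = 74.8569
  x_1 = 0.1909·23 + 1.1000·9 + 0.0629·39 + 0.1934·70 + 0.2164·97 + 0.0899·96 = 59.8975
  x_2 = 0.1742·23 + 0.1614·9 + 1.0505·39 + 0.0656·70 + 0.1990·97 + 0.1075·96 = 80.6496
  x_3 = 0.1931·23 + 0.1313·9 + 0.1488·39 + 1.1949·70 + 0.1951·97 + 0.1701·96 = 130.3178
  x_4 = 0.0772·23 + 0.1730·9 + 0.0310·39 + 0.0638·70 + 1.1468·97 + 0.1870·96 = 138.2051
  x_5 = 0.1600·23 + 0.0895·9 + 0.0583·39 + 0.1394·70 + 0.1465·97 + 1.1827·96 = 144.2706
Output multipliers (column sums of L):
  Transport: 1.8820
  Services: 1.7373
  Mining: 1.3895
  Electronics: 1.8005
  Manufacturing: 2.1025
  Construction: 1.9283

Manufacturing (2.1025)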